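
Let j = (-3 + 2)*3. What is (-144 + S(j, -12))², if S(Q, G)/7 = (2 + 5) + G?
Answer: 32041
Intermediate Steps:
j = -3 (j = -1*3 = -3)
S(Q, G) = 49 + 7*G (S(Q, G) = 7*((2 + 5) + G) = 7*(7 + G) = 49 + 7*G)
(-144 + S(j, -12))² = (-144 + (49 + 7*(-12)))² = (-144 + (49 - 84))² = (-144 - 35)² = (-179)² = 32041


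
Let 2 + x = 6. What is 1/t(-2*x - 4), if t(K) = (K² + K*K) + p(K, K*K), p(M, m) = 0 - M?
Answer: 1/300 ≈ 0.0033333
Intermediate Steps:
x = 4 (x = -2 + 6 = 4)
p(M, m) = -M
t(K) = -K + 2*K² (t(K) = (K² + K*K) - K = (K² + K²) - K = 2*K² - K = -K + 2*K²)
1/t(-2*x - 4) = 1/((-2*4 - 4)*(-1 + 2*(-2*4 - 4))) = 1/((-8 - 4)*(-1 + 2*(-8 - 4))) = 1/(-12*(-1 + 2*(-12))) = 1/(-12*(-1 - 24)) = 1/(-12*(-25)) = 1/300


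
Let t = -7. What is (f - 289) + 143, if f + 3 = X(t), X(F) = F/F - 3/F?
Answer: -1033/7 ≈ -147.57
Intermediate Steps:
X(F) = 1 - 3/F
f = -11/7 (f = -3 + (-3 - 7)/(-7) = -3 - ⅐*(-10) = -3 + 10/7 = -11/7 ≈ -1.5714)
(f - 289) + 143 = (-11/7 - 289) + 143 = -2034/7 + 143 = -1033/7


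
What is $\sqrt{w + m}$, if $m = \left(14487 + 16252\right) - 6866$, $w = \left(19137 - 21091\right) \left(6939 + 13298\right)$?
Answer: $15 i \sqrt{175641} \approx 6286.4 i$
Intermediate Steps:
$w = -39543098$ ($w = \left(-1954\right) 20237 = -39543098$)
$m = 23873$ ($m = 30739 - 6866 = 23873$)
$\sqrt{w + m} = \sqrt{-39543098 + 23873} = \sqrt{-39519225} = 15 i \sqrt{175641}$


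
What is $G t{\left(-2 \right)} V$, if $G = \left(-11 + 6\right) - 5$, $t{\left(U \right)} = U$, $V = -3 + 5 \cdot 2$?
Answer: $140$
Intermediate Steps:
$V = 7$ ($V = -3 + 10 = 7$)
$G = -10$ ($G = -5 - 5 = -10$)
$G t{\left(-2 \right)} V = \left(-10\right) \left(-2\right) 7 = 20 \cdot 7 = 140$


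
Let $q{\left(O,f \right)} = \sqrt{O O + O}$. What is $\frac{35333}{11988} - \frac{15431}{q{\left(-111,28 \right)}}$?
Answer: $\frac{35333}{11988} - \frac{15431 \sqrt{12210}}{12210} \approx -136.7$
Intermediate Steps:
$q{\left(O,f \right)} = \sqrt{O + O^{2}}$ ($q{\left(O,f \right)} = \sqrt{O^{2} + O} = \sqrt{O + O^{2}}$)
$\frac{35333}{11988} - \frac{15431}{q{\left(-111,28 \right)}} = \frac{35333}{11988} - \frac{15431}{\sqrt{- 111 \left(1 - 111\right)}} = 35333 \cdot \frac{1}{11988} - \frac{15431}{\sqrt{\left(-111\right) \left(-110\right)}} = \frac{35333}{11988} - \frac{15431}{\sqrt{12210}} = \frac{35333}{11988} - 15431 \frac{\sqrt{12210}}{12210} = \frac{35333}{11988} - \frac{15431 \sqrt{12210}}{12210}$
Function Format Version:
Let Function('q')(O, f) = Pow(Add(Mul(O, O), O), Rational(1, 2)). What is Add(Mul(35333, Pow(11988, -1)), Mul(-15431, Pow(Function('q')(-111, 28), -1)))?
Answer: Add(Rational(35333, 11988), Mul(Rational(-15431, 12210), Pow(12210, Rational(1, 2)))) ≈ -136.70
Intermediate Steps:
Function('q')(O, f) = Pow(Add(O, Pow(O, 2)), Rational(1, 2)) (Function('q')(O, f) = Pow(Add(Pow(O, 2), O), Rational(1, 2)) = Pow(Add(O, Pow(O, 2)), Rational(1, 2)))
Add(Mul(35333, Pow(11988, -1)), Mul(-15431, Pow(Function('q')(-111, 28), -1))) = Add(Mul(35333, Pow(11988, -1)), Mul(-15431, Pow(Pow(Mul(-111, Add(1, -111)), Rational(1, 2)), -1))) = Add(Mul(35333, Rational(1, 11988)), Mul(-15431, Pow(Pow(Mul(-111, -110), Rational(1, 2)), -1))) = Add(Rational(35333, 11988), Mul(-15431, Pow(Pow(12210, Rational(1, 2)), -1))) = Add(Rational(35333, 11988), Mul(-15431, Mul(Rational(1, 12210), Pow(12210, Rational(1, 2))))) = Add(Rational(35333, 11988), Mul(Rational(-15431, 12210), Pow(12210, Rational(1, 2))))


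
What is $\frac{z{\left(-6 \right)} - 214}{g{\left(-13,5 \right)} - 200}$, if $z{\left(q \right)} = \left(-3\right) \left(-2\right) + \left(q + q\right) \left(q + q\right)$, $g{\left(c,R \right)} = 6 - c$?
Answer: $\frac{64}{181} \approx 0.35359$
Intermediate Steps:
$z{\left(q \right)} = 6 + 4 q^{2}$ ($z{\left(q \right)} = 6 + 2 q 2 q = 6 + 4 q^{2}$)
$\frac{z{\left(-6 \right)} - 214}{g{\left(-13,5 \right)} - 200} = \frac{\left(6 + 4 \left(-6\right)^{2}\right) - 214}{\left(6 - -13\right) - 200} = \frac{\left(6 + 4 \cdot 36\right) - 214}{\left(6 + 13\right) - 200} = \frac{\left(6 + 144\right) - 214}{19 - 200} = \frac{150 - 214}{-181} = \left(-64\right) \left(- \frac{1}{181}\right) = \frac{64}{181}$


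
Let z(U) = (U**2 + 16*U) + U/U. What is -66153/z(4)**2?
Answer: -22051/2187 ≈ -10.083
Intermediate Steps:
z(U) = 1 + U**2 + 16*U (z(U) = (U**2 + 16*U) + 1 = 1 + U**2 + 16*U)
-66153/z(4)**2 = -66153/(1 + 4**2 + 16*4)**2 = -66153/(1 + 16 + 64)**2 = -66153/(81**2) = -66153/6561 = -66153*1/6561 = -22051/2187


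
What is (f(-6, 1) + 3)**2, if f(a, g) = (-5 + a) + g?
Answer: 49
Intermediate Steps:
f(a, g) = -5 + a + g
(f(-6, 1) + 3)**2 = ((-5 - 6 + 1) + 3)**2 = (-10 + 3)**2 = (-7)**2 = 49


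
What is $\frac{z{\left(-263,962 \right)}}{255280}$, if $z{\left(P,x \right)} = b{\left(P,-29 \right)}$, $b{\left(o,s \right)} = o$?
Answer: $- \frac{263}{255280} \approx -0.0010302$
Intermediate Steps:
$z{\left(P,x \right)} = P$
$\frac{z{\left(-263,962 \right)}}{255280} = - \frac{263}{255280}$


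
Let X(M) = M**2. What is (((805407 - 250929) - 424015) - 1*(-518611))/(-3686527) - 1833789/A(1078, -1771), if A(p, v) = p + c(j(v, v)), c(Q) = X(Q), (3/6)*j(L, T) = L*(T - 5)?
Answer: -25684869519634072911/145881579070387794634 ≈ -0.17607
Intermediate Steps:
j(L, T) = 2*L*(-5 + T) (j(L, T) = 2*(L*(T - 5)) = 2*(L*(-5 + T)) = 2*L*(-5 + T))
c(Q) = Q**2
A(p, v) = p + 4*v**2*(-5 + v)**2 (A(p, v) = p + (2*v*(-5 + v))**2 = p + 4*v**2*(-5 + v)**2)
(((805407 - 250929) - 424015) - 1*(-518611))/(-3686527) - 1833789/A(1078, -1771) = (((805407 - 250929) - 424015) - 1*(-518611))/(-3686527) - 1833789/(1078 + 4*(-1771)**2*(-5 - 1771)**2) = ((554478 - 424015) + 518611)*(-1/3686527) - 1833789/(1078 + 4*3136441*(-1776)**2) = (130463 + 518611)*(-1/3686527) - 1833789/(1078 + 4*3136441*3154176) = 649074*(-1/3686527) - 1833789/(1078 + 39571547710464) = -649074/3686527 - 1833789/39571547711542 = -25684869519634072911/145881579070387794634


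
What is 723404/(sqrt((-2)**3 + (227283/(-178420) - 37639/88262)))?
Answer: -1446808*I*sqrt(150348911305235331865)/76378825423 ≈ -2.3227e+5*I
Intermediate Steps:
723404/(sqrt((-2)**3 + (227283/(-178420) - 37639/88262))) = 723404/(sqrt(-8 + (227283*(-1/178420) - 37639*1/88262))) = 723404/(sqrt(-8 + (-227283/178420 - 37639/88262))) = 723404/(sqrt(-8 - 13388001263/7873853020)) = 723404/(sqrt(-76378825423/7873853020)) = 723404/((I*sqrt(150348911305235331865)/3936926510)) = 723404*(-2*I*sqrt(150348911305235331865)/76378825423) = -1446808*I*sqrt(150348911305235331865)/76378825423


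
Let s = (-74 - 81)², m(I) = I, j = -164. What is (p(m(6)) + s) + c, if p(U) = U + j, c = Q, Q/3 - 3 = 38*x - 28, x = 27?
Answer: 26870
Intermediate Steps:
Q = 3003 (Q = 9 + 3*(38*27 - 28) = 9 + 3*(1026 - 28) = 9 + 3*998 = 9 + 2994 = 3003)
c = 3003
s = 24025 (s = (-155)² = 24025)
p(U) = -164 + U (p(U) = U - 164 = -164 + U)
(p(m(6)) + s) + c = ((-164 + 6) + 24025) + 3003 = (-158 + 24025) + 3003 = 23867 + 3003 = 26870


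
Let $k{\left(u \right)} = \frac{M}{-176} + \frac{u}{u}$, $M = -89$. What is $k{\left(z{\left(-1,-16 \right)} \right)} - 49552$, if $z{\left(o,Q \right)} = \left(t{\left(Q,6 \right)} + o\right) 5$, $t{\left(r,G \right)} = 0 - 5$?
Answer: $- \frac{8720887}{176} \approx -49551.0$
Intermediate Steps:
$t{\left(r,G \right)} = -5$ ($t{\left(r,G \right)} = 0 - 5 = -5$)
$z{\left(o,Q \right)} = -25 + 5 o$ ($z{\left(o,Q \right)} = \left(-5 + o\right) 5 = -25 + 5 o$)
$k{\left(u \right)} = \frac{265}{176}$ ($k{\left(u \right)} = - \frac{89}{-176} + \frac{u}{u} = \left(-89\right) \left(- \frac{1}{176}\right) + 1 = \frac{89}{176} + 1 = \frac{265}{176}$)
$k{\left(z{\left(-1,-16 \right)} \right)} - 49552 = \frac{265}{176} - 49552 = - \frac{8720887}{176}$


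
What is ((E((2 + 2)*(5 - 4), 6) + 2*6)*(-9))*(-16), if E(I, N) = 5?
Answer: 2448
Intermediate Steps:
((E((2 + 2)*(5 - 4), 6) + 2*6)*(-9))*(-16) = ((5 + 2*6)*(-9))*(-16) = ((5 + 12)*(-9))*(-16) = (17*(-9))*(-16) = -153*(-16) = 2448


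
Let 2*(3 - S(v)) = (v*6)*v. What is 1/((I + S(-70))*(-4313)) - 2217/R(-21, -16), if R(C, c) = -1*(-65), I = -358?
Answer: -28790944118/844118795 ≈ -34.108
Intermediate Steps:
S(v) = 3 - 3*v² (S(v) = 3 - v*6*v/2 = 3 - 6*v*v/2 = 3 - 3*v²)
R(C, c) = 65
1/((I + S(-70))*(-4313)) - 2217/R(-21, -16) = 1/((-358 + (3 - 3*(-70)²))*(-4313)) - 2217/65 = -1/4313/(-358 + (3 - 3*4900)) - 2217*1/65 = -1/4313/(-358 + (3 - 14700)) - 2217/65 = -1/4313/(-358 - 14697) - 2217/65 = -1/4313/(-15055) - 2217/65 = -1/15055*(-1/4313) - 2217/65 = 1/64932215 - 2217/65 = -28790944118/844118795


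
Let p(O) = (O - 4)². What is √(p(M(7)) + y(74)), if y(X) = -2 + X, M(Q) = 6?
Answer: 2*√19 ≈ 8.7178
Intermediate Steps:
p(O) = (-4 + O)²
√(p(M(7)) + y(74)) = √((-4 + 6)² + (-2 + 74)) = √(2² + 72) = √(4 + 72) = √76 = 2*√19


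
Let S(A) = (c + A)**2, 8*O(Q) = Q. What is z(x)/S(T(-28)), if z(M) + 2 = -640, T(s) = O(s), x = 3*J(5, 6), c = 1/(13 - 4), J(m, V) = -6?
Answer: -208008/3721 ≈ -55.901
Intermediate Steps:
c = 1/9 ≈ 0.11111
O(Q) = Q/8
x = -18 (x = 3*(-6) = -18)
T(s) = s/8
z(M) = -642 (z(M) = -2 - 640 = -642)
S(A) = (1/9 + A)**2
z(x)/S(T(-28)) = -642*81/(1 + 9*((1/8)*(-28)))**2 = -642*81/(1 + 9*(-7/2))**2 = -642*81/(1 - 63/2)**2 = -642/((-61/2)**2/81) = -642/((1/81)*(3721/4)) = -642/3721/324 = -642*324/3721 = -208008/3721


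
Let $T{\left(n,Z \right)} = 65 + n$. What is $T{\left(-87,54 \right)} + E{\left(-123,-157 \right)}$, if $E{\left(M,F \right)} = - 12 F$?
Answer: $1862$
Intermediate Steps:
$T{\left(-87,54 \right)} + E{\left(-123,-157 \right)} = \left(65 - 87\right) - -1884 = -22 + 1884 = 1862$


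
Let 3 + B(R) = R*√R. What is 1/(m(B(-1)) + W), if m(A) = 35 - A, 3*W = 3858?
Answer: 1324/1752977 - I/1752977 ≈ 0.00075529 - 5.7046e-7*I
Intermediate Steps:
W = 1286 (W = (⅓)*3858 = 1286)
B(R) = -3 + R^(3/2) (B(R) = -3 + R*√R = -3 + R^(3/2))
1/(m(B(-1)) + W) = 1/((35 - (-3 + (-1)^(3/2))) + 1286) = 1/((35 - (-3 - I)) + 1286) = 1/((35 + (3 + I)) + 1286) = 1/((38 + I) + 1286) = 1/(1324 + I) = (1324 - I)/1752977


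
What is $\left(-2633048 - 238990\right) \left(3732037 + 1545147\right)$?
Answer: $-15156272980992$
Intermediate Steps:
$\left(-2633048 - 238990\right) \left(3732037 + 1545147\right) = \left(-2872038\right) 5277184 = -15156272980992$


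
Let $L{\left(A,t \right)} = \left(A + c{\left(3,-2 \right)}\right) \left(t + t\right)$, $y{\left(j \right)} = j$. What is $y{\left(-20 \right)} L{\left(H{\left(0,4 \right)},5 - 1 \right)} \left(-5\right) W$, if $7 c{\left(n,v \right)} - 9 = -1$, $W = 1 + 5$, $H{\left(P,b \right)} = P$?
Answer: $\frac{38400}{7} \approx 5485.7$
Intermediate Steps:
$W = 6$
$c{\left(n,v \right)} = \frac{8}{7}$ ($c{\left(n,v \right)} = \frac{9}{7} + \frac{1}{7} \left(-1\right) = \frac{9}{7} - \frac{1}{7} = \frac{8}{7}$)
$L{\left(A,t \right)} = 2 t \left(\frac{8}{7} + A\right)$ ($L{\left(A,t \right)} = \left(A + \frac{8}{7}\right) \left(t + t\right) = \left(\frac{8}{7} + A\right) 2 t = 2 t \left(\frac{8}{7} + A\right)$)
$y{\left(-20 \right)} L{\left(H{\left(0,4 \right)},5 - 1 \right)} \left(-5\right) W = - 20 \frac{2 \left(5 - 1\right) \left(8 + 7 \cdot 0\right)}{7} \left(-5\right) 6 = - 20 \frac{2 \left(5 - 1\right) \left(8 + 0\right)}{7} \left(-5\right) 6 = - 20 \cdot \frac{2}{7} \cdot 4 \cdot 8 \left(-5\right) 6 = - 20 \cdot \frac{64}{7} \left(-5\right) 6 = - 20 \left(\left(- \frac{320}{7}\right) 6\right) = \left(-20\right) \left(- \frac{1920}{7}\right) = \frac{38400}{7}$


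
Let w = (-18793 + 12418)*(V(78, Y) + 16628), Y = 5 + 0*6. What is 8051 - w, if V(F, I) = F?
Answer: 106508801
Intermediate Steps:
Y = 5 (Y = 5 + 0 = 5)
w = -106500750 (w = (-18793 + 12418)*(78 + 16628) = -6375*16706 = -106500750)
8051 - w = 8051 - 1*(-106500750) = 8051 + 106500750 = 106508801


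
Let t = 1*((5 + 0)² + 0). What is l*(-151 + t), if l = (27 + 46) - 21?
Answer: -6552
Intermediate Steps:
l = 52 (l = 73 - 21 = 52)
t = 25 (t = 1*(5² + 0) = 1*(25 + 0) = 1*25 = 25)
l*(-151 + t) = 52*(-151 + 25) = 52*(-126) = -6552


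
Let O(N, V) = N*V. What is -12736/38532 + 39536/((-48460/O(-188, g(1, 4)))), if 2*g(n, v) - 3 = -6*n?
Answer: -26888519464/116703795 ≈ -230.40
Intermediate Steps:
g(n, v) = 3/2 - 3*n (g(n, v) = 3/2 + (-6*n)/2 = 3/2 - 3*n)
-12736/38532 + 39536/((-48460/O(-188, g(1, 4)))) = -12736/38532 + 39536/((-48460*(-1/(188*(3/2 - 3*1))))) = -12736*1/38532 + 39536/((-48460*(-1/(188*(3/2 - 3))))) = -3184/9633 + 39536/((-48460/((-188*(-3/2))))) = -3184/9633 + 39536/((-48460/282)) = -3184/9633 + 39536/((-48460*1/282)) = -3184/9633 + 39536/(-24230/141) = -3184/9633 + 39536*(-141/24230) = -3184/9633 - 2787288/12115 = -26888519464/116703795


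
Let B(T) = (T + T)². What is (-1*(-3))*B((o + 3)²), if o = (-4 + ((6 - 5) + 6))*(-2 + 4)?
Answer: 78732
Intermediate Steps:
o = 6 (o = (-4 + (1 + 6))*2 = (-4 + 7)*2 = 3*2 = 6)
B(T) = 4*T² (B(T) = (2*T)² = 4*T²)
(-1*(-3))*B((o + 3)²) = (-1*(-3))*(4*((6 + 3)²)²) = 3*(4*(9²)²) = 3*(4*81²) = 3*(4*6561) = 3*26244 = 78732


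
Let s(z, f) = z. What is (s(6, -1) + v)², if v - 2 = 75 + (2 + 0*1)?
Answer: 7225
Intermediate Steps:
v = 79 (v = 2 + (75 + (2 + 0*1)) = 2 + (75 + (2 + 0)) = 2 + (75 + 2) = 2 + 77 = 79)
(s(6, -1) + v)² = (6 + 79)² = 85² = 7225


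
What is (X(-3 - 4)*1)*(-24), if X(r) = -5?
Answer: 120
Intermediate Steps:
(X(-3 - 4)*1)*(-24) = -5*1*(-24) = -5*(-24) = 120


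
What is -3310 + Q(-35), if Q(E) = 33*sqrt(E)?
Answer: -3310 + 33*I*sqrt(35) ≈ -3310.0 + 195.23*I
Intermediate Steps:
-3310 + Q(-35) = -3310 + 33*sqrt(-35) = -3310 + 33*(I*sqrt(35)) = -3310 + 33*I*sqrt(35)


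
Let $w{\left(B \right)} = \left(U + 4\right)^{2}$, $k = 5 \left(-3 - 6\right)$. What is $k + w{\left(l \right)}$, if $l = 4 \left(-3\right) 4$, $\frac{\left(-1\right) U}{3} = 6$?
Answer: $151$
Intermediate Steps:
$U = -18$ ($U = \left(-3\right) 6 = -18$)
$l = -48$ ($l = \left(-12\right) 4 = -48$)
$k = -45$ ($k = 5 \left(-9\right) = -45$)
$w{\left(B \right)} = 196$ ($w{\left(B \right)} = \left(-18 + 4\right)^{2} = \left(-14\right)^{2} = 196$)
$k + w{\left(l \right)} = -45 + 196 = 151$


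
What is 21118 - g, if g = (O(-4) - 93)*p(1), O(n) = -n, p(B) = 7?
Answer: 21741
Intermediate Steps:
g = -623 (g = (-1*(-4) - 93)*7 = (4 - 93)*7 = -89*7 = -623)
21118 - g = 21118 - 1*(-623) = 21118 + 623 = 21741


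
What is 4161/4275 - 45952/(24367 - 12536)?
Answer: -2582737/887325 ≈ -2.9107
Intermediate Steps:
4161/4275 - 45952/(24367 - 12536) = 4161*(1/4275) - 45952/11831 = 73/75 - 45952*1/11831 = 73/75 - 45952/11831 = -2582737/887325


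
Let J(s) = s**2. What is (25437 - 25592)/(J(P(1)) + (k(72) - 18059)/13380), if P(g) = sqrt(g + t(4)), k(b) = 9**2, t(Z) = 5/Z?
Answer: -2073900/12127 ≈ -171.02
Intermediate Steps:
k(b) = 81
P(g) = sqrt(5/4 + g) (P(g) = sqrt(g + 5/4) = sqrt(5/4 + g))
(25437 - 25592)/(J(P(1)) + (k(72) - 18059)/13380) = (25437 - 25592)/((sqrt(5 + 4*1)/2)**2 + (81 - 18059)/13380) = -155/((sqrt(5 + 4)/2)**2 - 17978*1/13380) = -155/((sqrt(9)/2)**2 - 8989/6690) = -155/(((1/2)*3)**2 - 8989/6690) = -155/((3/2)**2 - 8989/6690) = -155/(9/4 - 8989/6690) = -155/12127/13380 = -155*13380/12127 = -2073900/12127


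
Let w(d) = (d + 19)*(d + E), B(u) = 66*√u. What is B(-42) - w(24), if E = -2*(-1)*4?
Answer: -1376 + 66*I*√42 ≈ -1376.0 + 427.73*I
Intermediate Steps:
E = 8 (E = 2*4 = 8)
w(d) = (8 + d)*(19 + d) (w(d) = (d + 19)*(d + 8) = (19 + d)*(8 + d) = (8 + d)*(19 + d))
B(-42) - w(24) = 66*√(-42) - (152 + 24² + 27*24) = 66*(I*√42) - (152 + 576 + 648) = 66*I*√42 - 1*1376 = 66*I*√42 - 1376 = -1376 + 66*I*√42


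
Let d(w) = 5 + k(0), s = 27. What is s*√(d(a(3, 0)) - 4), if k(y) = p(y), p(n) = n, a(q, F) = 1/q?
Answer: 27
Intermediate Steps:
a(q, F) = 1/q
k(y) = y
d(w) = 5 (d(w) = 5 + 0 = 5)
s*√(d(a(3, 0)) - 4) = 27*√(5 - 4) = 27*√1 = 27*1 = 27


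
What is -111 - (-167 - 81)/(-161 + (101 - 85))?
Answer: -16343/145 ≈ -112.71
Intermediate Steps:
-111 - (-167 - 81)/(-161 + (101 - 85)) = -111 - (-248)/(-161 + 16) = -111 - (-248)/(-145) = -111 - (-248)*(-1)/145 = -111 - 1*248/145 = -111 - 248/145 = -16343/145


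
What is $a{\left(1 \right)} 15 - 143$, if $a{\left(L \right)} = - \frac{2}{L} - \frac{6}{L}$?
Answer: $-263$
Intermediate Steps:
$a{\left(L \right)} = - \frac{8}{L}$
$a{\left(1 \right)} 15 - 143 = - \frac{8}{1} \cdot 15 - 143 = \left(-8\right) 1 \cdot 15 - 143 = \left(-8\right) 15 - 143 = -120 - 143 = -263$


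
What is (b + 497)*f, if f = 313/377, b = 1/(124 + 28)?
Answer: 815365/1976 ≈ 412.63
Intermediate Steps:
b = 1/152 ≈ 0.0065789
f = 313/377 (f = 313*(1/377) = 313/377 ≈ 0.83024)
(b + 497)*f = (1/152 + 497)*(313/377) = (75545/152)*(313/377) = 815365/1976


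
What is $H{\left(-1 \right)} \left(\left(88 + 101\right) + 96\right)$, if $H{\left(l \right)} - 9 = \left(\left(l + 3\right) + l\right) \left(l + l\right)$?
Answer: $1995$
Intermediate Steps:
$H{\left(l \right)} = 9 + 2 l \left(3 + 2 l\right)$ ($H{\left(l \right)} = 9 + \left(\left(l + 3\right) + l\right) \left(l + l\right) = 9 + \left(\left(3 + l\right) + l\right) 2 l = 9 + \left(3 + 2 l\right) 2 l = 9 + 2 l \left(3 + 2 l\right)$)
$H{\left(-1 \right)} \left(\left(88 + 101\right) + 96\right) = \left(9 + 4 \left(-1\right)^{2} + 6 \left(-1\right)\right) \left(\left(88 + 101\right) + 96\right) = \left(9 + 4 \cdot 1 - 6\right) \left(189 + 96\right) = \left(9 + 4 - 6\right) 285 = 7 \cdot 285 = 1995$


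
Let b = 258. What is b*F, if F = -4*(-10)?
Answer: 10320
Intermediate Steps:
F = 40
b*F = 258*40 = 10320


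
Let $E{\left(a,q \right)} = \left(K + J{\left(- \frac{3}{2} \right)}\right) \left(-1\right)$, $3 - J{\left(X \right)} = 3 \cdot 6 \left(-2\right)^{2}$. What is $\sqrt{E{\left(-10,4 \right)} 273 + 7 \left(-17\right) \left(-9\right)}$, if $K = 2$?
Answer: $\sqrt{19362} \approx 139.15$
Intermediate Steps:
$J{\left(X \right)} = -69$ ($J{\left(X \right)} = 3 - 3 \cdot 6 \left(-2\right)^{2} = 3 - 18 \cdot 4 = 3 - 72 = -69$)
$E{\left(a,q \right)} = 67$ ($E{\left(a,q \right)} = \left(2 - 69\right) \left(-1\right) = \left(-67\right) \left(-1\right) = 67$)
$\sqrt{E{\left(-10,4 \right)} 273 + 7 \left(-17\right) \left(-9\right)} = \sqrt{67 \cdot 273 + 7 \left(-17\right) \left(-9\right)} = \sqrt{18291 - -1071} = \sqrt{18291 + 1071} = \sqrt{19362}$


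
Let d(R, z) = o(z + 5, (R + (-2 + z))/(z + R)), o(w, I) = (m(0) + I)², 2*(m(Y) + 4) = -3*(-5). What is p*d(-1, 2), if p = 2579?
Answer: 64475/4 ≈ 16119.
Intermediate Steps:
m(Y) = 7/2 (m(Y) = -4 + (-3*(-5))/2 = -4 + (½)*15 = -4 + 15/2 = 7/2)
o(w, I) = (7/2 + I)²
d(R, z) = (7 + 2*(-2 + R + z)/(R + z))²/4 (d(R, z) = (7 + 2*((R + (-2 + z))/(z + R)))²/4 = (7 + 2*((-2 + R + z)/(R + z)))²/4 = (7 + 2*(-2 + R + z)/(R + z))²/4)
p*d(-1, 2) = 2579*((-4 + 9*(-1) + 9*2)²/(4*(-1 + 2)²)) = 2579*((¼)*(-4 - 9 + 18)²/1²) = 2579*((¼)*1*5²) = 2579*((¼)*1*25) = 2579*(25/4) = 64475/4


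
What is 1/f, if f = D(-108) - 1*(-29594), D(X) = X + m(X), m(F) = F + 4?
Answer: 1/29382 ≈ 3.4034e-5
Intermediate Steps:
m(F) = 4 + F
D(X) = 4 + 2*X (D(X) = X + (4 + X) = 4 + 2*X)
f = 29382 (f = (4 + 2*(-108)) - 1*(-29594) = (4 - 216) + 29594 = -212 + 29594 = 29382)
1/f = 1/29382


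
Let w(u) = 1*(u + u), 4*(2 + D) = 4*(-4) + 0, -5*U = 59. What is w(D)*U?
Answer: 708/5 ≈ 141.60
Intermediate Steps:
U = -59/5 (U = -1/5*59 = -59/5 ≈ -11.800)
D = -6 (D = -2 + (4*(-4) + 0)/4 = -2 + (-16 + 0)/4 = -2 + (1/4)*(-16) = -2 - 4 = -6)
w(u) = 2*u (w(u) = 1*(2*u) = 2*u)
w(D)*U = (2*(-6))*(-59/5) = -12*(-59/5) = 708/5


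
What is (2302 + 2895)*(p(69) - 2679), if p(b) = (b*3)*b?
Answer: 60305988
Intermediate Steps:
p(b) = 3*b² (p(b) = (3*b)*b = 3*b²)
(2302 + 2895)*(p(69) - 2679) = (2302 + 2895)*(3*69² - 2679) = 5197*(3*4761 - 2679) = 5197*(14283 - 2679) = 5197*11604 = 60305988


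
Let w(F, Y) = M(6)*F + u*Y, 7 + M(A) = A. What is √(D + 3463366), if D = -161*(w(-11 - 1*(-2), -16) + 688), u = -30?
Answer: √3273869 ≈ 1809.4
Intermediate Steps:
M(A) = -7 + A
w(F, Y) = -F - 30*Y (w(F, Y) = (-7 + 6)*F - 30*Y = -F - 30*Y)
D = -189497 (D = -161*((-(-11 - 1*(-2)) - 30*(-16)) + 688) = -161*((-(-11 + 2) + 480) + 688) = -161*((-1*(-9) + 480) + 688) = -161*((9 + 480) + 688) = -161*(489 + 688) = -161*1177 = -189497)
√(D + 3463366) = √(-189497 + 3463366) = √3273869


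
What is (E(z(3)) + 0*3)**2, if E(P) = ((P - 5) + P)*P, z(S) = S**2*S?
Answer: 1750329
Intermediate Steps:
z(S) = S**3
E(P) = P*(-5 + 2*P) (E(P) = ((-5 + P) + P)*P = (-5 + 2*P)*P = P*(-5 + 2*P))
(E(z(3)) + 0*3)**2 = (3**3*(-5 + 2*3**3) + 0*3)**2 = (27*(-5 + 2*27) + 0)**2 = (27*(-5 + 54) + 0)**2 = (27*49 + 0)**2 = (1323 + 0)**2 = 1323**2 = 1750329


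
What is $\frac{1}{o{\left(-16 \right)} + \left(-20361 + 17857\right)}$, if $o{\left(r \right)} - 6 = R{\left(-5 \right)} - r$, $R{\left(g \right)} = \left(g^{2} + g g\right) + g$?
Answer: $- \frac{1}{2437} \approx -0.00041034$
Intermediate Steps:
$R{\left(g \right)} = g + 2 g^{2}$ ($R{\left(g \right)} = \left(g^{2} + g^{2}\right) + g = 2 g^{2} + g = g + 2 g^{2}$)
$o{\left(r \right)} = 51 - r$ ($o{\left(r \right)} = 6 - \left(r + 5 \left(1 + 2 \left(-5\right)\right)\right) = 6 - \left(r + 5 \left(1 - 10\right)\right) = 6 - \left(-45 + r\right) = 51 - r$)
$\frac{1}{o{\left(-16 \right)} + \left(-20361 + 17857\right)} = \frac{1}{\left(51 - -16\right) + \left(-20361 + 17857\right)} = \frac{1}{\left(51 + 16\right) - 2504} = \frac{1}{67 - 2504} = \frac{1}{-2437} = - \frac{1}{2437}$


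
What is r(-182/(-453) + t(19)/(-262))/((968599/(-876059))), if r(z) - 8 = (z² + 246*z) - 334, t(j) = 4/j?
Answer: 253041984867833797354/1231374664016340111 ≈ 205.50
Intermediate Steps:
r(z) = -326 + z² + 246*z (r(z) = 8 + ((z² + 246*z) - 334) = 8 + (-334 + z² + 246*z) = -326 + z² + 246*z)
r(-182/(-453) + t(19)/(-262))/((968599/(-876059))) = (-326 + (-182/(-453) + (4/19)/(-262))² + 246*(-182/(-453) + (4/19)/(-262)))/((968599/(-876059))) = (-326 + (-182*(-1/453) + (4*(1/19))*(-1/262))² + 246*(-182*(-1/453) + (4*(1/19))*(-1/262)))/((968599*(-1/876059))) = (-326 + (182/453 + (4/19)*(-1/262))² + 246*(182/453 + (4/19)*(-1/262)))/(-968599/876059) = (-326 + (182/453 - 2/2489)² + 246*(182/453 - 2/2489))*(-876059/968599) = (-326 + (452092/1127517)² + 246*(452092/1127517))*(-876059/968599) = (-326 + 204387176464/1271294585289 + 37071544/375839)*(-876059/968599) = -288841259399006/1271294585289*(-876059/968599) = 253041984867833797354/1231374664016340111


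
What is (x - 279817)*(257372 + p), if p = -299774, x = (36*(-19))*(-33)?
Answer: 10907702490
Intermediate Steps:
x = 22572 (x = -684*(-33) = 22572)
(x - 279817)*(257372 + p) = (22572 - 279817)*(257372 - 299774) = -257245*(-42402) = 10907702490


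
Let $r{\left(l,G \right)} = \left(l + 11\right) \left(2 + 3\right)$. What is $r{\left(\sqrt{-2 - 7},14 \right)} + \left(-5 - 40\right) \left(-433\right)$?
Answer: $19540 + 15 i \approx 19540.0 + 15.0 i$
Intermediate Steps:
$r{\left(l,G \right)} = 55 + 5 l$ ($r{\left(l,G \right)} = \left(11 + l\right) 5 = 55 + 5 l$)
$r{\left(\sqrt{-2 - 7},14 \right)} + \left(-5 - 40\right) \left(-433\right) = \left(55 + 5 \sqrt{-2 - 7}\right) + \left(-5 - 40\right) \left(-433\right) = \left(55 + 5 \sqrt{-9}\right) + \left(-5 - 40\right) \left(-433\right) = \left(55 + 5 \cdot 3 i\right) - -19485 = \left(55 + 15 i\right) + 19485 = 19540 + 15 i$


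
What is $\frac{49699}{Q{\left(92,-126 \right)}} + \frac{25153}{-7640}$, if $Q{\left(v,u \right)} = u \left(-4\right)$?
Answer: $\frac{22938953}{240660} \approx 95.317$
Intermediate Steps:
$Q{\left(v,u \right)} = - 4 u$
$\frac{49699}{Q{\left(92,-126 \right)}} + \frac{25153}{-7640} = \frac{49699}{\left(-4\right) \left(-126\right)} + \frac{25153}{-7640} = \frac{49699}{504} + 25153 \left(- \frac{1}{7640}\right) = 49699 \cdot \frac{1}{504} - \frac{25153}{7640} = \frac{49699}{504} - \frac{25153}{7640} = \frac{22938953}{240660}$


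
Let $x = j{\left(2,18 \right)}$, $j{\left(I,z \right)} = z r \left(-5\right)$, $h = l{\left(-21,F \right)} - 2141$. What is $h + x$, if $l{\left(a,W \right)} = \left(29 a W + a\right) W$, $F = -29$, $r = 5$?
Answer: $-514151$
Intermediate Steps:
$l{\left(a,W \right)} = W \left(a + 29 W a\right)$ ($l{\left(a,W \right)} = \left(29 W a + a\right) W = \left(a + 29 W a\right) W = W \left(a + 29 W a\right)$)
$h = -513701$ ($h = \left(-29\right) \left(-21\right) \left(1 + 29 \left(-29\right)\right) - 2141 = \left(-29\right) \left(-21\right) \left(1 - 841\right) - 2141 = \left(-29\right) \left(-21\right) \left(-840\right) - 2141 = -511560 - 2141 = -513701$)
$j{\left(I,z \right)} = - 25 z$ ($j{\left(I,z \right)} = z 5 \left(-5\right) = 5 z \left(-5\right) = - 25 z$)
$x = -450$ ($x = \left(-25\right) 18 = -450$)
$h + x = -513701 - 450 = -514151$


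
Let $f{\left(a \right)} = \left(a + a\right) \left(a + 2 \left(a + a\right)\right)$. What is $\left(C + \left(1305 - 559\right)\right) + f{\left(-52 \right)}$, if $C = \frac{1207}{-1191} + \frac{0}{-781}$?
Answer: $\frac{33091919}{1191} \approx 27785.0$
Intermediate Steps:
$C = - \frac{1207}{1191}$ ($C = 1207 \left(- \frac{1}{1191}\right) + 0 \left(- \frac{1}{781}\right) = - \frac{1207}{1191} + 0 = - \frac{1207}{1191} \approx -1.0134$)
$f{\left(a \right)} = 10 a^{2}$ ($f{\left(a \right)} = 2 a \left(a + 2 \cdot 2 a\right) = 2 a \left(a + 4 a\right) = 2 a 5 a = 10 a^{2}$)
$\left(C + \left(1305 - 559\right)\right) + f{\left(-52 \right)} = \left(- \frac{1207}{1191} + \left(1305 - 559\right)\right) + 10 \left(-52\right)^{2} = \left(- \frac{1207}{1191} + \left(1305 - 559\right)\right) + 10 \cdot 2704 = \left(- \frac{1207}{1191} + 746\right) + 27040 = \frac{887279}{1191} + 27040 = \frac{33091919}{1191}$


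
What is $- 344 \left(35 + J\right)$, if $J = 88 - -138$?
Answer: $-89784$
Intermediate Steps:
$J = 226$ ($J = 88 + 138 = 226$)
$- 344 \left(35 + J\right) = - 344 \left(35 + 226\right) = \left(-344\right) 261 = -89784$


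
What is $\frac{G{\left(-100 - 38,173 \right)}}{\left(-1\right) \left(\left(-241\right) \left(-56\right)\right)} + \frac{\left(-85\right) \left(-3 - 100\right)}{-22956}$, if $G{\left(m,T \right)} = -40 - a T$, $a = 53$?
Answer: $\frac{23311081}{77453544} \approx 0.30097$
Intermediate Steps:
$G{\left(m,T \right)} = -40 - 53 T$
$\frac{G{\left(-100 - 38,173 \right)}}{\left(-1\right) \left(\left(-241\right) \left(-56\right)\right)} + \frac{\left(-85\right) \left(-3 - 100\right)}{-22956} = \frac{-40 - 9169}{\left(-1\right) \left(\left(-241\right) \left(-56\right)\right)} + \frac{\left(-85\right) \left(-3 - 100\right)}{-22956} = \frac{-40 - 9169}{\left(-1\right) 13496} + \left(-85\right) \left(-103\right) \left(- \frac{1}{22956}\right) = - \frac{9209}{-13496} + 8755 \left(- \frac{1}{22956}\right) = \left(-9209\right) \left(- \frac{1}{13496}\right) - \frac{8755}{22956} = \frac{9209}{13496} - \frac{8755}{22956} = \frac{23311081}{77453544}$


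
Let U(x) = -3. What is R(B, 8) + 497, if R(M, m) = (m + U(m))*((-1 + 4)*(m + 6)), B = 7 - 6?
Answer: 707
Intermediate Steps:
B = 1
R(M, m) = (-3 + m)*(18 + 3*m) (R(M, m) = (m - 3)*((-1 + 4)*(m + 6)) = (-3 + m)*(3*(6 + m)) = (-3 + m)*(18 + 3*m))
R(B, 8) + 497 = (-54 + 3*8**2 + 9*8) + 497 = (-54 + 3*64 + 72) + 497 = (-54 + 192 + 72) + 497 = 210 + 497 = 707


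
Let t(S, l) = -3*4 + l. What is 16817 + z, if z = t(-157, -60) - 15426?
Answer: 1319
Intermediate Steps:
t(S, l) = -12 + l
z = -15498 (z = (-12 - 60) - 15426 = -72 - 15426 = -15498)
16817 + z = 16817 - 15498 = 1319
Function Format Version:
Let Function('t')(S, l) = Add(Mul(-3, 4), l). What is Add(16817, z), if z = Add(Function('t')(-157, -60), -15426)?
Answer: 1319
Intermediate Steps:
Function('t')(S, l) = Add(-12, l)
z = -15498 (z = Add(Add(-12, -60), -15426) = Add(-72, -15426) = -15498)
Add(16817, z) = Add(16817, -15498) = 1319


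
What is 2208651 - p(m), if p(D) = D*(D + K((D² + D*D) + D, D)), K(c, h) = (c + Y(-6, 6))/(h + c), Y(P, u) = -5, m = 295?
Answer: 313957063/148 ≈ 2.1213e+6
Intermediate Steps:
K(c, h) = (-5 + c)/(c + h) (K(c, h) = (c - 5)/(h + c) = (-5 + c)/(c + h))
p(D) = D*(D + (-5 + D + 2*D²)/(2*D + 2*D²)) (p(D) = D*(D + (-5 + ((D² + D*D) + D))/(((D² + D*D) + D) + D)) = D*(D + (-5 + ((D² + D²) + D))/(((D² + D²) + D) + D)) = D*(D + (-5 + (2*D² + D))/((2*D² + D) + D)) = D*(D + (-5 + (D + 2*D²))/((D + 2*D²) + D)) = D*(D + (-5 + D + 2*D²)/(2*D + 2*D²)))
2208651 - p(m) = 2208651 - (-5 + 295 + 2*295³ + 4*295²)/(2*(1 + 295)) = 2208651 - (-5 + 295 + 2*25672375 + 4*87025)/(2*296) = 2208651 - (-5 + 295 + 51344750 + 348100)/(2*296) = 2208651 - 51693140/(2*296) = 2208651 - 1*12923285/148 = 2208651 - 12923285/148 = 313957063/148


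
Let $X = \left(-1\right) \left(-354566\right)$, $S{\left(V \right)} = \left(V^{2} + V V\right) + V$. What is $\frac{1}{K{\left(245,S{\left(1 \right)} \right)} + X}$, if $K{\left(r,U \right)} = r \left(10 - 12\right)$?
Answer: $\frac{1}{354076} \approx 2.8243 \cdot 10^{-6}$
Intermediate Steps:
$S{\left(V \right)} = V + 2 V^{2}$ ($S{\left(V \right)} = \left(V^{2} + V^{2}\right) + V = 2 V^{2} + V = V + 2 V^{2}$)
$K{\left(r,U \right)} = - 2 r$ ($K{\left(r,U \right)} = r \left(-2\right) = - 2 r$)
$X = 354566$
$\frac{1}{K{\left(245,S{\left(1 \right)} \right)} + X} = \frac{1}{\left(-2\right) 245 + 354566} = \frac{1}{-490 + 354566} = \frac{1}{354076}$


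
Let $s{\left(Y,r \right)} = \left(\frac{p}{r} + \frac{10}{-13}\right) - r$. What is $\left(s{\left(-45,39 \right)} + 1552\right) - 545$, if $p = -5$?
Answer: $\frac{37717}{39} \approx 967.1$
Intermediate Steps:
$s{\left(Y,r \right)} = - \frac{10}{13} - r - \frac{5}{r}$ ($s{\left(Y,r \right)} = \left(- \frac{5}{r} + \frac{10}{-13}\right) - r = \left(- \frac{5}{r} + 10 \left(- \frac{1}{13}\right)\right) - r = \left(- \frac{5}{r} - \frac{10}{13}\right) - r = \left(- \frac{10}{13} - \frac{5}{r}\right) - r = - \frac{10}{13} - r - \frac{5}{r}$)
$\left(s{\left(-45,39 \right)} + 1552\right) - 545 = \left(\left(- \frac{10}{13} - 39 - \frac{5}{39}\right) + 1552\right) - 545 = \left(- \frac{1556}{39} + 1552\right) - 545 = \frac{58972}{39} - 545 = \frac{37717}{39}$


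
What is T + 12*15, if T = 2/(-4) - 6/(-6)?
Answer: 361/2 ≈ 180.50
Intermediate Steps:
T = ½ (T = 2*(-¼) - 6*(-⅙) = -½ + 1 = ½ ≈ 0.50000)
T + 12*15 = ½ + 12*15 = ½ + 180 = 361/2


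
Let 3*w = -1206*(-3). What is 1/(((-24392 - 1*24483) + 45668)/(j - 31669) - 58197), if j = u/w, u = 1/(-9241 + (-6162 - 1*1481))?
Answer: -644847471577/37528123002099141 ≈ -1.7183e-5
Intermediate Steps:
u = -1/16884 (u = 1/(-9241 + (-6162 - 1481)) = 1/(-9241 - 7643) = 1/(-16884) = -1/16884 ≈ -5.9228e-5)
w = 1206 (w = (-1206*(-3))/3 = (1/3)*3618 = 1206)
j = -1/20362104 (j = -1/16884/1206 = -1/16884*1/1206 = -1/20362104 ≈ -4.9111e-8)
1/(((-24392 - 1*24483) + 45668)/(j - 31669) - 58197) = 1/(((-24392 - 1*24483) + 45668)/(-1/20362104 - 31669) - 58197) = 1/(((-24392 - 24483) + 45668)/(-644847471577/20362104) - 58197) = 1/((-48875 + 45668)*(-20362104/644847471577) - 58197) = 1/(-3207*(-20362104/644847471577) - 58197) = 1/(65301267528/644847471577 - 58197) = 1/(-37528123002099141/644847471577) = -644847471577/37528123002099141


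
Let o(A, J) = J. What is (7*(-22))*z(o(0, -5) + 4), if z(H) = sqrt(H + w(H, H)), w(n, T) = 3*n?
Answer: -308*I ≈ -308.0*I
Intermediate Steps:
z(H) = 2*sqrt(H) (z(H) = sqrt(H + 3*H) = sqrt(4*H) = 2*sqrt(H))
(7*(-22))*z(o(0, -5) + 4) = (7*(-22))*(2*sqrt(-5 + 4)) = -308*sqrt(-1) = -308*I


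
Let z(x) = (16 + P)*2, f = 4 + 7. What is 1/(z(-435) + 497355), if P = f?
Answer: 1/497409 ≈ 2.0104e-6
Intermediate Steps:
f = 11
P = 11
z(x) = 54 (z(x) = (16 + 11)*2 = 27*2 = 54)
1/(z(-435) + 497355) = 1/(54 + 497355) = 1/497409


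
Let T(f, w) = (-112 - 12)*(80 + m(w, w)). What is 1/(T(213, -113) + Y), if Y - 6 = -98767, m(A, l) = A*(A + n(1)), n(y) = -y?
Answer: -1/1706049 ≈ -5.8615e-7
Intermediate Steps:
m(A, l) = A*(-1 + A) (m(A, l) = A*(A - 1*1) = A*(A - 1) = A*(-1 + A))
Y = -98761 (Y = 6 - 98767 = -98761)
T(f, w) = -9920 - 124*w*(-1 + w) (T(f, w) = (-112 - 12)*(80 + w*(-1 + w)) = -124*(80 + w*(-1 + w)) = -9920 - 124*w*(-1 + w))
1/(T(213, -113) + Y) = 1/((-9920 - 124*(-113)² + 124*(-113)) - 98761) = 1/((-9920 - 124*12769 - 14012) - 98761) = 1/((-9920 - 1583356 - 14012) - 98761) = 1/(-1607288 - 98761) = 1/(-1706049) = -1/1706049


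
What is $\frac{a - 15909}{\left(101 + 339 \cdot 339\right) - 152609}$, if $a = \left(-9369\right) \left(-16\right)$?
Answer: $- \frac{44665}{12529} \approx -3.5649$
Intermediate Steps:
$a = 149904$
$\frac{a - 15909}{\left(101 + 339 \cdot 339\right) - 152609} = \frac{149904 - 15909}{\left(101 + 339 \cdot 339\right) - 152609} = \frac{133995}{\left(101 + 114921\right) - 152609} = \frac{133995}{115022 - 152609} = \frac{133995}{-37587} = 133995 \left(- \frac{1}{37587}\right) = - \frac{44665}{12529}$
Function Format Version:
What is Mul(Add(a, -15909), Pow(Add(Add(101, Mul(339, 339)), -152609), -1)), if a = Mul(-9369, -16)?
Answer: Rational(-44665, 12529) ≈ -3.5649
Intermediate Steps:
a = 149904
Mul(Add(a, -15909), Pow(Add(Add(101, Mul(339, 339)), -152609), -1)) = Mul(Add(149904, -15909), Pow(Add(Add(101, Mul(339, 339)), -152609), -1)) = Mul(133995, Pow(Add(Add(101, 114921), -152609), -1)) = Mul(133995, Pow(Add(115022, -152609), -1)) = Mul(133995, Pow(-37587, -1)) = Mul(133995, Rational(-1, 37587)) = Rational(-44665, 12529)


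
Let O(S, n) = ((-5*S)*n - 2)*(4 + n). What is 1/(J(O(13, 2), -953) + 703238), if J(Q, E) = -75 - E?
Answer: 1/704116 ≈ 1.4202e-6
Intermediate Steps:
O(S, n) = (-2 - 5*S*n)*(4 + n) (O(S, n) = (-5*S*n - 2)*(4 + n) = (-2 - 5*S*n)*(4 + n))
1/(J(O(13, 2), -953) + 703238) = 1/((-75 - 1*(-953)) + 703238) = 1/((-75 + 953) + 703238) = 1/(878 + 703238) = 1/704116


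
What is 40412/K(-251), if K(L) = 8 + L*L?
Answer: 40412/63009 ≈ 0.64137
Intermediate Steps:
K(L) = 8 + L²
40412/K(-251) = 40412/(8 + (-251)²) = 40412/(8 + 63001) = 40412/63009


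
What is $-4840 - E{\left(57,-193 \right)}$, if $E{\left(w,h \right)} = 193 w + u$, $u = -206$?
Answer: $-15635$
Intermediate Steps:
$E{\left(w,h \right)} = -206 + 193 w$ ($E{\left(w,h \right)} = 193 w - 206 = -206 + 193 w$)
$-4840 - E{\left(57,-193 \right)} = -4840 - \left(-206 + 193 \cdot 57\right) = -4840 - \left(-206 + 11001\right) = -4840 - 10795 = -15635$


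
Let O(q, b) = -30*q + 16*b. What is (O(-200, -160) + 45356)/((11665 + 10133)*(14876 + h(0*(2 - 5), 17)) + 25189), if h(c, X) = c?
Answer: 48796/324292237 ≈ 0.00015047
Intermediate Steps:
(O(-200, -160) + 45356)/((11665 + 10133)*(14876 + h(0*(2 - 5), 17)) + 25189) = ((-30*(-200) + 16*(-160)) + 45356)/((11665 + 10133)*(14876 + 0*(2 - 5)) + 25189) = ((6000 - 2560) + 45356)/(21798*(14876 + 0*(-3)) + 25189) = (3440 + 45356)/(21798*(14876 + 0) + 25189) = 48796/(21798*14876 + 25189) = 48796/(324267048 + 25189) = 48796/324292237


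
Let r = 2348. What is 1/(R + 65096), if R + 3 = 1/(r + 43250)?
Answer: 45598/2968110615 ≈ 1.5363e-5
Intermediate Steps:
R = -136793/45598 (R = -3 + 1/(2348 + 43250) = -3 + 1/45598 = -136793/45598 ≈ -3.0000)
1/(R + 65096) = 1/(-136793/45598 + 65096) = 1/(2968110615/45598) = 45598/2968110615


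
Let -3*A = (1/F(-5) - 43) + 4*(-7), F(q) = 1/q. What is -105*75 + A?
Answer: -23549/3 ≈ -7849.7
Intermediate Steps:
A = 76/3 (A = -((1/(1/(-5)) - 43) + 4*(-7))/3 = -((1/(-1/5) - 43) - 28)/3 = -((-5 - 43) - 28)/3 = -(-48 - 28)/3 = -1/3*(-76) = 76/3 ≈ 25.333)
-105*75 + A = -105*75 + 76/3 = -7875 + 76/3 = -23549/3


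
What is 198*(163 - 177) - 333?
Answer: -3105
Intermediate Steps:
198*(163 - 177) - 333 = 198*(-14) - 333 = -2772 - 333 = -3105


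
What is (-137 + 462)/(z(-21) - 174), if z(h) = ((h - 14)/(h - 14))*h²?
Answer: 325/267 ≈ 1.2172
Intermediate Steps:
z(h) = h² (z(h) = ((-14 + h)/(-14 + h))*h² = 1*h² = h²)
(-137 + 462)/(z(-21) - 174) = (-137 + 462)/((-21)² - 174) = 325/(441 - 174) = 325/267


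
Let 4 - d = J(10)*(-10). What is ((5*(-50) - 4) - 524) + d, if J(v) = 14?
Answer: -634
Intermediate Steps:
d = 144 (d = 4 - 14*(-10) = 4 - 1*(-140) = 4 + 140 = 144)
((5*(-50) - 4) - 524) + d = ((5*(-50) - 4) - 524) + 144 = ((-250 - 4) - 524) + 144 = (-254 - 524) + 144 = -778 + 144 = -634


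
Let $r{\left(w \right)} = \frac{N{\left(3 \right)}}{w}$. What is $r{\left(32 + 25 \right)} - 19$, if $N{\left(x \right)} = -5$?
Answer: $- \frac{1088}{57} \approx -19.088$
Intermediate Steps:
$r{\left(w \right)} = - \frac{5}{w}$
$r{\left(32 + 25 \right)} - 19 = - \frac{5}{32 + 25} - 19 = - \frac{5}{57} - 19 = - \frac{1088}{57}$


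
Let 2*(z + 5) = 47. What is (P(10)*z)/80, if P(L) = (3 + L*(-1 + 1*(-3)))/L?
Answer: -1369/1600 ≈ -0.85563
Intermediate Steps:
z = 37/2 (z = -5 + (1/2)*47 = -5 + 47/2 = 37/2 ≈ 18.500)
P(L) = (3 - 4*L)/L (P(L) = (3 + L*(-1 - 3))/L = (3 + L*(-4))/L = (3 - 4*L)/L)
(P(10)*z)/80 = ((-4 + 3/10)*(37/2))/80 = ((-4 + 3*(1/10))*(37/2))*(1/80) = ((-4 + 3/10)*(37/2))*(1/80) = -37/10*37/2*(1/80) = -1369/20*1/80 = -1369/1600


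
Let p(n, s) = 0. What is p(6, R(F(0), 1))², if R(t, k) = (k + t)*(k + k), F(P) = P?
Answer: 0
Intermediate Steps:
R(t, k) = 2*k*(k + t) (R(t, k) = (k + t)*(2*k) = 2*k*(k + t))
p(6, R(F(0), 1))² = 0² = 0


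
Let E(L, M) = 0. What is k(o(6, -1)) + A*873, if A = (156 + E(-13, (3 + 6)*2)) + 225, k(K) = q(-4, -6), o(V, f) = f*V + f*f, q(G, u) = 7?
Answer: 332620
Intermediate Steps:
o(V, f) = f² + V*f (o(V, f) = V*f + f² = f² + V*f)
k(K) = 7
A = 381 (A = (156 + 0) + 225 = 156 + 225 = 381)
k(o(6, -1)) + A*873 = 7 + 381*873 = 7 + 332613 = 332620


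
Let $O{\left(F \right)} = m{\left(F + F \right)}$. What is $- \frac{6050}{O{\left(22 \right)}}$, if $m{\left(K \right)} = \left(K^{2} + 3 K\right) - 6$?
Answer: $- \frac{3025}{1031} \approx -2.934$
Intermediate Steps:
$m{\left(K \right)} = -6 + K^{2} + 3 K$
$O{\left(F \right)} = -6 + 4 F^{2} + 6 F$ ($O{\left(F \right)} = -6 + \left(F + F\right)^{2} + 3 \left(F + F\right) = -6 + \left(2 F\right)^{2} + 3 \cdot 2 F = -6 + 4 F^{2} + 6 F$)
$- \frac{6050}{O{\left(22 \right)}} = - \frac{6050}{-6 + 4 \cdot 22^{2} + 6 \cdot 22} = - \frac{6050}{-6 + 4 \cdot 484 + 132} = - \frac{6050}{-6 + 1936 + 132} = - \frac{6050}{2062} = \left(-6050\right) \frac{1}{2062} = - \frac{3025}{1031}$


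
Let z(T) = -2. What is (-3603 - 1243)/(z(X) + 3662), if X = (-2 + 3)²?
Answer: -2423/1830 ≈ -1.3240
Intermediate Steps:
X = 1 (X = 1² = 1)
(-3603 - 1243)/(z(X) + 3662) = (-3603 - 1243)/(-2 + 3662) = -4846/3660 = -4846*1/3660 = -2423/1830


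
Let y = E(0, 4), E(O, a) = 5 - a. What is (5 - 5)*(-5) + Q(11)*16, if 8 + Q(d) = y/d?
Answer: -1392/11 ≈ -126.55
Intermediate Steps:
y = 1 (y = 5 - 1*4 = 5 - 4 = 1)
Q(d) = -8 + 1/d
(5 - 5)*(-5) + Q(11)*16 = (5 - 5)*(-5) + (-8 + 1/11)*16 = 0*(-5) + (-8 + 1/11)*16 = 0 - 87/11*16 = 0 - 1392/11 = -1392/11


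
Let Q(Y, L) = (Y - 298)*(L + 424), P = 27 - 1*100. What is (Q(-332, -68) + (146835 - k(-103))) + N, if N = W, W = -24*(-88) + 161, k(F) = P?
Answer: -75099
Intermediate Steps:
P = -73 (P = 27 - 100 = -73)
Q(Y, L) = (-298 + Y)*(424 + L)
k(F) = -73
W = 2273 (W = 2112 + 161 = 2273)
N = 2273
(Q(-332, -68) + (146835 - k(-103))) + N = ((-126352 - 298*(-68) + 424*(-332) - 68*(-332)) + (146835 - 1*(-73))) + 2273 = ((-126352 + 20264 - 140768 + 22576) + (146835 + 73)) + 2273 = (-224280 + 146908) + 2273 = -77372 + 2273 = -75099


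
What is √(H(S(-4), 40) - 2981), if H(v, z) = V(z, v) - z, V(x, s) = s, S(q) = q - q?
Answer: I*√3021 ≈ 54.964*I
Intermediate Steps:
S(q) = 0
H(v, z) = v - z
√(H(S(-4), 40) - 2981) = √((0 - 1*40) - 2981) = √((0 - 40) - 2981) = √(-40 - 2981) = √(-3021) = I*√3021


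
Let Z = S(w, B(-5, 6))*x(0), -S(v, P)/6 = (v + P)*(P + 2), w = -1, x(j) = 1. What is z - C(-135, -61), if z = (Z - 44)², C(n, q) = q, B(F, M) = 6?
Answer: 80717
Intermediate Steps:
S(v, P) = -6*(2 + P)*(P + v) (S(v, P) = -6*(v + P)*(P + 2) = -6*(P + v)*(2 + P) = -6*(2 + P)*(P + v))
Z = -240 (Z = (-12*6 - 12*(-1) - 6*6² - 6*6*(-1))*1 = (-72 + 12 - 6*36 + 36)*1 = (-72 + 12 - 216 + 36)*1 = -240*1 = -240)
z = 80656 (z = (-240 - 44)² = (-284)² = 80656)
z - C(-135, -61) = 80656 - 1*(-61) = 80656 + 61 = 80717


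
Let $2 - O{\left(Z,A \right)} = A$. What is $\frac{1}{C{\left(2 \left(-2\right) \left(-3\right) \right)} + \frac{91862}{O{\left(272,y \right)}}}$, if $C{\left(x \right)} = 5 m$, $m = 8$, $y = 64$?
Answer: $- \frac{31}{44691} \approx -0.00069365$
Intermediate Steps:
$O{\left(Z,A \right)} = 2 - A$
$C{\left(x \right)} = 40$ ($C{\left(x \right)} = 5 \cdot 8 = 40$)
$\frac{1}{C{\left(2 \left(-2\right) \left(-3\right) \right)} + \frac{91862}{O{\left(272,y \right)}}} = \frac{1}{40 + \frac{91862}{2 - 64}} = \frac{1}{40 + \frac{91862}{-62}} = \frac{1}{40 + 91862 \left(- \frac{1}{62}\right)} = \frac{1}{40 - \frac{45931}{31}} = \frac{1}{- \frac{44691}{31}} = - \frac{31}{44691}$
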